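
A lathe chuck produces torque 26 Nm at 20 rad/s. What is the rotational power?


Given: tau = 26 Nm, omega = 20 rad/s
Using P = tau * omega
P = 26 * 20
P = 520 W

520 W


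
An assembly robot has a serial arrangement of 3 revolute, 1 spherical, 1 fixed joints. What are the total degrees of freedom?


Given: serial robot with 3 revolute, 1 spherical, 1 fixed joints
DOF contribution per joint type: revolute=1, prismatic=1, spherical=3, fixed=0
DOF = 3*1 + 1*3 + 1*0
DOF = 6

6


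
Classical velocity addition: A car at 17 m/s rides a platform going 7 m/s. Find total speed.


Given: object velocity = 17 m/s, platform velocity = 7 m/s (same direction)
Using classical velocity addition: v_total = v_object + v_platform
v_total = 17 + 7
v_total = 24 m/s

24 m/s


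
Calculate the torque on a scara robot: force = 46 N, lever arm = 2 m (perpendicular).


Given: F = 46 N, r = 2 m, angle = 90 deg (perpendicular)
Using tau = F * r * sin(90)
sin(90) = 1
tau = 46 * 2 * 1
tau = 92 Nm

92 Nm


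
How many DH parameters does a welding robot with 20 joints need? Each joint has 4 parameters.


Given: 20 joints, 4 DH parameters per joint (d, theta, a, alpha)
Total DH parameters = number_of_joints * 4
Total = 20 * 4
Total = 80

80


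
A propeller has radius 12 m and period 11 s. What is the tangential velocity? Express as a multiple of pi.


Given: radius r = 12 m, period T = 11 s
Using v = 2*pi*r / T
v = 2*pi*12 / 11
v = 24*pi / 11
v = 24/11*pi m/s

24/11*pi m/s


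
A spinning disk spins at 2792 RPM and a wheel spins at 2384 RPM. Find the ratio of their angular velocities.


Given: RPM_A = 2792, RPM_B = 2384
omega = 2*pi*RPM/60, so omega_A/omega_B = RPM_A / RPM_B
omega_A/omega_B = 2792 / 2384
omega_A/omega_B = 349/298

349/298


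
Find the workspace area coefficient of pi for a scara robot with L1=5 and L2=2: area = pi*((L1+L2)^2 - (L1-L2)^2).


Given: L1 = 5, L2 = 2
(L1+L2)^2 = (7)^2 = 49
(L1-L2)^2 = (3)^2 = 9
Difference = 49 - 9 = 40
This equals 4*L1*L2 = 4*5*2 = 40
Workspace area = 40*pi

40


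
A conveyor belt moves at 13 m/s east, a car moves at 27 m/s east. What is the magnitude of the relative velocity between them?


Given: v_A = 13 m/s east, v_B = 27 m/s east
Both move in the same direction; relative speed = |v_A - v_B|
|13 - 27| = |-14|
= 14 m/s

14 m/s


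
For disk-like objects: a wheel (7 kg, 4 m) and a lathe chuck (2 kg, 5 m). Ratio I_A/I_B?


Given: M1=7 kg, R1=4 m, M2=2 kg, R2=5 m
For a disk: I = (1/2)*M*R^2, so I_A/I_B = (M1*R1^2)/(M2*R2^2)
M1*R1^2 = 7*16 = 112
M2*R2^2 = 2*25 = 50
I_A/I_B = 112/50 = 56/25

56/25


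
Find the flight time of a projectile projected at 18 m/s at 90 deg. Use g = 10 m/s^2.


Given: v0 = 18 m/s, theta = 90 deg, g = 10 m/s^2
sin(90) = 1
Using T = 2*v0*sin(theta) / g
T = 2*18*1 / 10
T = 36 / 10
T = 18/5 s

18/5 s


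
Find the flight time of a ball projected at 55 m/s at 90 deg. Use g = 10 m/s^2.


Given: v0 = 55 m/s, theta = 90 deg, g = 10 m/s^2
sin(90) = 1
Using T = 2*v0*sin(theta) / g
T = 2*55*1 / 10
T = 110 / 10
T = 11 s

11 s


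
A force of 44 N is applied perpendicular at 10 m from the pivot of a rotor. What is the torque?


Given: F = 44 N, r = 10 m, angle = 90 deg (perpendicular)
Using tau = F * r * sin(90)
sin(90) = 1
tau = 44 * 10 * 1
tau = 440 Nm

440 Nm


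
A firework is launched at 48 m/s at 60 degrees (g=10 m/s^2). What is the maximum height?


Given: v0 = 48 m/s, theta = 60 deg, g = 10 m/s^2
sin^2(60) = 3/4
Using H = v0^2 * sin^2(theta) / (2*g)
H = 48^2 * 3/4 / (2*10)
H = 2304 * 3/4 / 20
H = 1728 / 20
H = 432/5 m

432/5 m


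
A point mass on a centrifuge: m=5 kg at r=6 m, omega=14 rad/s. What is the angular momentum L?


Given: m = 5 kg, r = 6 m, omega = 14 rad/s
For a point mass: I = m*r^2
I = 5*6^2 = 5*36 = 180
L = I*omega = 180*14
L = 2520 kg*m^2/s

2520 kg*m^2/s


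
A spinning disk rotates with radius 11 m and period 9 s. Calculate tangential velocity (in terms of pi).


Given: radius r = 11 m, period T = 9 s
Using v = 2*pi*r / T
v = 2*pi*11 / 9
v = 22*pi / 9
v = 22/9*pi m/s

22/9*pi m/s


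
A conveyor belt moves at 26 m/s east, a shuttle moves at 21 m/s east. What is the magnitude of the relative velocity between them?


Given: v_A = 26 m/s east, v_B = 21 m/s east
Both move in the same direction; relative speed = |v_A - v_B|
|26 - 21| = |5|
= 5 m/s

5 m/s


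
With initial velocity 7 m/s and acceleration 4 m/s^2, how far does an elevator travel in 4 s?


Given: v0 = 7 m/s, a = 4 m/s^2, t = 4 s
Using s = v0*t + (1/2)*a*t^2
s = 7*4 + (1/2)*4*4^2
s = 28 + (1/2)*64
s = 28 + 32
s = 60

60 m


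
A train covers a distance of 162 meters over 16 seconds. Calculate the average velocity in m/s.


Given: distance d = 162 m, time t = 16 s
Using v = d / t
v = 162 / 16
v = 81/8 m/s

81/8 m/s


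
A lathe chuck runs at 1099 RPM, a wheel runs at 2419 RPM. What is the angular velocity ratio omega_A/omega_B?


Given: RPM_A = 1099, RPM_B = 2419
omega = 2*pi*RPM/60, so omega_A/omega_B = RPM_A / RPM_B
omega_A/omega_B = 1099 / 2419
omega_A/omega_B = 1099/2419

1099/2419


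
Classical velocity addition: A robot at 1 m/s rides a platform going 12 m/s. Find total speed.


Given: object velocity = 1 m/s, platform velocity = 12 m/s (same direction)
Using classical velocity addition: v_total = v_object + v_platform
v_total = 1 + 12
v_total = 13 m/s

13 m/s


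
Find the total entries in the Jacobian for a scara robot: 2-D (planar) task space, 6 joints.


Given: task space dimension = 2, joints = 6
Jacobian is a 2 x 6 matrix
Total entries = rows * columns
Total = 2 * 6
Total = 12

12


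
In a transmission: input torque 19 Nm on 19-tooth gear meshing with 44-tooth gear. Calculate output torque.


Given: N1 = 19, N2 = 44, T1 = 19 Nm
Using T2/T1 = N2/N1
T2 = T1 * N2 / N1
T2 = 19 * 44 / 19
T2 = 836 / 19
T2 = 44 Nm

44 Nm


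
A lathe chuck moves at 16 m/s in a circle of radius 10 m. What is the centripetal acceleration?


Given: v = 16 m/s, r = 10 m
Using a_c = v^2 / r
a_c = 16^2 / 10
a_c = 256 / 10
a_c = 128/5 m/s^2

128/5 m/s^2


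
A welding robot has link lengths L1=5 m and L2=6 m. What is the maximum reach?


Given: L1 = 5 m, L2 = 6 m
For a 2-link planar arm, max reach = L1 + L2 (fully extended)
Max reach = 5 + 6
Max reach = 11 m

11 m


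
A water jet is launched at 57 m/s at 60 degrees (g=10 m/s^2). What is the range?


Given: v0 = 57 m/s, theta = 60 deg, g = 10 m/s^2
sin(2*60) = sin(120) = sqrt(3)/2
Using R = v0^2 * sin(2*theta) / g
R = 57^2 * (sqrt(3)/2) / 10
R = 3249 * sqrt(3) / 20
R = 3249/20*sqrt(3) m

3249/20*sqrt(3) m


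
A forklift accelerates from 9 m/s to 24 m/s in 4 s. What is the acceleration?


Given: initial velocity v0 = 9 m/s, final velocity v = 24 m/s, time t = 4 s
Using a = (v - v0) / t
a = (24 - 9) / 4
a = 15 / 4
a = 15/4 m/s^2

15/4 m/s^2


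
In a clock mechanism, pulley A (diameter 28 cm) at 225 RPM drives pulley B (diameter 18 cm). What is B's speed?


Given: D1 = 28 cm, w1 = 225 RPM, D2 = 18 cm
Using D1*w1 = D2*w2
w2 = D1*w1 / D2
w2 = 28*225 / 18
w2 = 6300 / 18
w2 = 350 RPM

350 RPM


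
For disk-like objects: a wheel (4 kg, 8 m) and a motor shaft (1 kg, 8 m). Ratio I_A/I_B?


Given: M1=4 kg, R1=8 m, M2=1 kg, R2=8 m
For a disk: I = (1/2)*M*R^2, so I_A/I_B = (M1*R1^2)/(M2*R2^2)
M1*R1^2 = 4*64 = 256
M2*R2^2 = 1*64 = 64
I_A/I_B = 256/64 = 4

4


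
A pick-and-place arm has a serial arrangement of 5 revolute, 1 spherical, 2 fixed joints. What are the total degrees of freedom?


Given: serial robot with 5 revolute, 1 spherical, 2 fixed joints
DOF contribution per joint type: revolute=1, prismatic=1, spherical=3, fixed=0
DOF = 5*1 + 1*3 + 2*0
DOF = 8

8


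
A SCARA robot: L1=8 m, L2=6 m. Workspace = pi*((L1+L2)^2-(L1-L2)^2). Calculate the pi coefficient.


Given: L1 = 8, L2 = 6
(L1+L2)^2 = (14)^2 = 196
(L1-L2)^2 = (2)^2 = 4
Difference = 196 - 4 = 192
This equals 4*L1*L2 = 4*8*6 = 192
Workspace area = 192*pi

192


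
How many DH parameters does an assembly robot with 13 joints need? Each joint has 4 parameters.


Given: 13 joints, 4 DH parameters per joint (d, theta, a, alpha)
Total DH parameters = number_of_joints * 4
Total = 13 * 4
Total = 52

52


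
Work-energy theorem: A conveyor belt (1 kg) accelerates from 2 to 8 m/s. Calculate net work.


Given: m = 1 kg, v0 = 2 m/s, v = 8 m/s
Using W = (1/2)*m*(v^2 - v0^2)
v^2 = 8^2 = 64
v0^2 = 2^2 = 4
v^2 - v0^2 = 64 - 4 = 60
W = (1/2)*1*60 = 30 J

30 J


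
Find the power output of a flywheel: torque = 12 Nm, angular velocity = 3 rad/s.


Given: tau = 12 Nm, omega = 3 rad/s
Using P = tau * omega
P = 12 * 3
P = 36 W

36 W


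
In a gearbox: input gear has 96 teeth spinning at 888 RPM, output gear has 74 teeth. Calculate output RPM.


Given: N1 = 96 teeth, w1 = 888 RPM, N2 = 74 teeth
Using N1*w1 = N2*w2
w2 = N1*w1 / N2
w2 = 96*888 / 74
w2 = 85248 / 74
w2 = 1152 RPM

1152 RPM


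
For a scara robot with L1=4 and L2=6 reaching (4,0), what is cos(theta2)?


Given: L1 = 4, L2 = 6, target (x, y) = (4, 0)
Using cos(theta2) = (x^2 + y^2 - L1^2 - L2^2) / (2*L1*L2)
x^2 + y^2 = 4^2 + 0 = 16
L1^2 + L2^2 = 16 + 36 = 52
Numerator = 16 - 52 = -36
Denominator = 2*4*6 = 48
cos(theta2) = -36/48 = -3/4

-3/4


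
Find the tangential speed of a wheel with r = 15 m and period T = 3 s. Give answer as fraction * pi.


Given: radius r = 15 m, period T = 3 s
Using v = 2*pi*r / T
v = 2*pi*15 / 3
v = 30*pi / 3
v = 10*pi m/s

10*pi m/s


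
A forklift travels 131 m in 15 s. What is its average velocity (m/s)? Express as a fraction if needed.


Given: distance d = 131 m, time t = 15 s
Using v = d / t
v = 131 / 15
v = 131/15 m/s

131/15 m/s


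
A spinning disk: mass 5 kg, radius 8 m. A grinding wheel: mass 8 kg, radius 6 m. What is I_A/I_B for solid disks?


Given: M1=5 kg, R1=8 m, M2=8 kg, R2=6 m
For a disk: I = (1/2)*M*R^2, so I_A/I_B = (M1*R1^2)/(M2*R2^2)
M1*R1^2 = 5*64 = 320
M2*R2^2 = 8*36 = 288
I_A/I_B = 320/288 = 10/9

10/9


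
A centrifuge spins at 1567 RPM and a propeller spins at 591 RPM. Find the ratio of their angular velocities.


Given: RPM_A = 1567, RPM_B = 591
omega = 2*pi*RPM/60, so omega_A/omega_B = RPM_A / RPM_B
omega_A/omega_B = 1567 / 591
omega_A/omega_B = 1567/591

1567/591


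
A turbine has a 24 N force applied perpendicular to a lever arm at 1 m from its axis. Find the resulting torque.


Given: F = 24 N, r = 1 m, angle = 90 deg (perpendicular)
Using tau = F * r * sin(90)
sin(90) = 1
tau = 24 * 1 * 1
tau = 24 Nm

24 Nm


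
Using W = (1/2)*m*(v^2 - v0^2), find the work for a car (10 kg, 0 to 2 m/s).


Given: m = 10 kg, v0 = 0 m/s, v = 2 m/s
Using W = (1/2)*m*(v^2 - v0^2)
v^2 = 2^2 = 4
v0^2 = 0^2 = 0
v^2 - v0^2 = 4 - 0 = 4
W = (1/2)*10*4 = 20 J

20 J


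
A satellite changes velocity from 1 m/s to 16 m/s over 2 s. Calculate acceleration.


Given: initial velocity v0 = 1 m/s, final velocity v = 16 m/s, time t = 2 s
Using a = (v - v0) / t
a = (16 - 1) / 2
a = 15 / 2
a = 15/2 m/s^2

15/2 m/s^2


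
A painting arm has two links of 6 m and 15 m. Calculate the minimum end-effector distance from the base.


Given: L1 = 6 m, L2 = 15 m
For a 2-link planar arm, min reach = |L1 - L2| (second link folded back)
Min reach = |6 - 15|
Min reach = 9 m

9 m


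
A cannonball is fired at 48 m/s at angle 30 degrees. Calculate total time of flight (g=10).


Given: v0 = 48 m/s, theta = 30 deg, g = 10 m/s^2
sin(30) = 1/2
Using T = 2*v0*sin(theta) / g
T = 2*48*1/2 / 10
T = 48 / 10
T = 24/5 s

24/5 s


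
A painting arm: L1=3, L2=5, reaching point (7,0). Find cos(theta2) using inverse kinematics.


Given: L1 = 3, L2 = 5, target (x, y) = (7, 0)
Using cos(theta2) = (x^2 + y^2 - L1^2 - L2^2) / (2*L1*L2)
x^2 + y^2 = 7^2 + 0 = 49
L1^2 + L2^2 = 9 + 25 = 34
Numerator = 49 - 34 = 15
Denominator = 2*3*5 = 30
cos(theta2) = 15/30 = 1/2

1/2


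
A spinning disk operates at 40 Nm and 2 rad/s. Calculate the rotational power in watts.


Given: tau = 40 Nm, omega = 2 rad/s
Using P = tau * omega
P = 40 * 2
P = 80 W

80 W


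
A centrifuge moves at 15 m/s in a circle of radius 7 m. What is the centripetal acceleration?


Given: v = 15 m/s, r = 7 m
Using a_c = v^2 / r
a_c = 15^2 / 7
a_c = 225 / 7
a_c = 225/7 m/s^2

225/7 m/s^2


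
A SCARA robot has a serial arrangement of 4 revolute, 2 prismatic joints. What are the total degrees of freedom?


Given: serial robot with 4 revolute, 2 prismatic joints
DOF contribution per joint type: revolute=1, prismatic=1, spherical=3, fixed=0
DOF = 4*1 + 2*1
DOF = 6

6


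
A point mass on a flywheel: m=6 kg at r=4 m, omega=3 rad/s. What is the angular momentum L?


Given: m = 6 kg, r = 4 m, omega = 3 rad/s
For a point mass: I = m*r^2
I = 6*4^2 = 6*16 = 96
L = I*omega = 96*3
L = 288 kg*m^2/s

288 kg*m^2/s


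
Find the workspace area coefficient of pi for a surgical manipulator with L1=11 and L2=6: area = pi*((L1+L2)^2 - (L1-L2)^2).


Given: L1 = 11, L2 = 6
(L1+L2)^2 = (17)^2 = 289
(L1-L2)^2 = (5)^2 = 25
Difference = 289 - 25 = 264
This equals 4*L1*L2 = 4*11*6 = 264
Workspace area = 264*pi

264


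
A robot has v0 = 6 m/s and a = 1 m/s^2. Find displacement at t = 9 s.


Given: v0 = 6 m/s, a = 1 m/s^2, t = 9 s
Using s = v0*t + (1/2)*a*t^2
s = 6*9 + (1/2)*1*9^2
s = 54 + (1/2)*81
s = 54 + 81/2
s = 189/2

189/2 m


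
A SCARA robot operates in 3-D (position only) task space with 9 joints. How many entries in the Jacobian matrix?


Given: task space dimension = 3, joints = 9
Jacobian is a 3 x 9 matrix
Total entries = rows * columns
Total = 3 * 9
Total = 27

27


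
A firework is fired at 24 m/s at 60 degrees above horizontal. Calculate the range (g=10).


Given: v0 = 24 m/s, theta = 60 deg, g = 10 m/s^2
sin(2*60) = sin(120) = sqrt(3)/2
Using R = v0^2 * sin(2*theta) / g
R = 24^2 * (sqrt(3)/2) / 10
R = 576 * sqrt(3) / 20
R = 144/5*sqrt(3) m

144/5*sqrt(3) m


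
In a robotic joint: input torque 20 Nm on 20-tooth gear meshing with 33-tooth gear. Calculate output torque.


Given: N1 = 20, N2 = 33, T1 = 20 Nm
Using T2/T1 = N2/N1
T2 = T1 * N2 / N1
T2 = 20 * 33 / 20
T2 = 660 / 20
T2 = 33 Nm

33 Nm


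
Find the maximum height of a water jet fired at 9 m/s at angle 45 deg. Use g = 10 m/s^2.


Given: v0 = 9 m/s, theta = 45 deg, g = 10 m/s^2
sin^2(45) = 1/2
Using H = v0^2 * sin^2(theta) / (2*g)
H = 9^2 * 1/2 / (2*10)
H = 81 * 1/2 / 20
H = 81/2 / 20
H = 81/40 m

81/40 m


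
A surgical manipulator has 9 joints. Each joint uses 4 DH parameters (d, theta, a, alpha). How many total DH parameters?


Given: 9 joints, 4 DH parameters per joint (d, theta, a, alpha)
Total DH parameters = number_of_joints * 4
Total = 9 * 4
Total = 36

36


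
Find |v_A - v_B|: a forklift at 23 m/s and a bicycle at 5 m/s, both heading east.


Given: v_A = 23 m/s east, v_B = 5 m/s east
Both move in the same direction; relative speed = |v_A - v_B|
|23 - 5| = |18|
= 18 m/s

18 m/s


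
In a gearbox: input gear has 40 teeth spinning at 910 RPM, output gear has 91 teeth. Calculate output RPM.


Given: N1 = 40 teeth, w1 = 910 RPM, N2 = 91 teeth
Using N1*w1 = N2*w2
w2 = N1*w1 / N2
w2 = 40*910 / 91
w2 = 36400 / 91
w2 = 400 RPM

400 RPM


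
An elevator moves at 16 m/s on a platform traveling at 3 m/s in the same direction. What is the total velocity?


Given: object velocity = 16 m/s, platform velocity = 3 m/s (same direction)
Using classical velocity addition: v_total = v_object + v_platform
v_total = 16 + 3
v_total = 19 m/s

19 m/s


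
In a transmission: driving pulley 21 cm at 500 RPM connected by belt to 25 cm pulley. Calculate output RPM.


Given: D1 = 21 cm, w1 = 500 RPM, D2 = 25 cm
Using D1*w1 = D2*w2
w2 = D1*w1 / D2
w2 = 21*500 / 25
w2 = 10500 / 25
w2 = 420 RPM

420 RPM


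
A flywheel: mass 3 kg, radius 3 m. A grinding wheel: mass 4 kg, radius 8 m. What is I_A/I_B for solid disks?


Given: M1=3 kg, R1=3 m, M2=4 kg, R2=8 m
For a disk: I = (1/2)*M*R^2, so I_A/I_B = (M1*R1^2)/(M2*R2^2)
M1*R1^2 = 3*9 = 27
M2*R2^2 = 4*64 = 256
I_A/I_B = 27/256 = 27/256

27/256


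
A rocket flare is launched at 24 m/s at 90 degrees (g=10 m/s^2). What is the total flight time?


Given: v0 = 24 m/s, theta = 90 deg, g = 10 m/s^2
sin(90) = 1
Using T = 2*v0*sin(theta) / g
T = 2*24*1 / 10
T = 48 / 10
T = 24/5 s

24/5 s


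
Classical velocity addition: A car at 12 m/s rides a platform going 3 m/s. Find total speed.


Given: object velocity = 12 m/s, platform velocity = 3 m/s (same direction)
Using classical velocity addition: v_total = v_object + v_platform
v_total = 12 + 3
v_total = 15 m/s

15 m/s


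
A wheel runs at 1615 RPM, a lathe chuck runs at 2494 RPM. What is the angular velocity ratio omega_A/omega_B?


Given: RPM_A = 1615, RPM_B = 2494
omega = 2*pi*RPM/60, so omega_A/omega_B = RPM_A / RPM_B
omega_A/omega_B = 1615 / 2494
omega_A/omega_B = 1615/2494

1615/2494


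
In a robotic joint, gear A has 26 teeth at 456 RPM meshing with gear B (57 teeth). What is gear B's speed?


Given: N1 = 26 teeth, w1 = 456 RPM, N2 = 57 teeth
Using N1*w1 = N2*w2
w2 = N1*w1 / N2
w2 = 26*456 / 57
w2 = 11856 / 57
w2 = 208 RPM

208 RPM


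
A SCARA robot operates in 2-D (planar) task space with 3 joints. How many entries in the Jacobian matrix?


Given: task space dimension = 2, joints = 3
Jacobian is a 2 x 3 matrix
Total entries = rows * columns
Total = 2 * 3
Total = 6

6


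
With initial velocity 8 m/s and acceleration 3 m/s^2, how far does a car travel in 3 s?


Given: v0 = 8 m/s, a = 3 m/s^2, t = 3 s
Using s = v0*t + (1/2)*a*t^2
s = 8*3 + (1/2)*3*3^2
s = 24 + (1/2)*27
s = 24 + 27/2
s = 75/2

75/2 m


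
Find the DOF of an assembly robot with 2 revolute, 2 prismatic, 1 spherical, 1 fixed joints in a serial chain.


Given: serial robot with 2 revolute, 2 prismatic, 1 spherical, 1 fixed joints
DOF contribution per joint type: revolute=1, prismatic=1, spherical=3, fixed=0
DOF = 2*1 + 2*1 + 1*3 + 1*0
DOF = 7

7


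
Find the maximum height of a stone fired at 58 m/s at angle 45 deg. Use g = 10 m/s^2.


Given: v0 = 58 m/s, theta = 45 deg, g = 10 m/s^2
sin^2(45) = 1/2
Using H = v0^2 * sin^2(theta) / (2*g)
H = 58^2 * 1/2 / (2*10)
H = 3364 * 1/2 / 20
H = 1682 / 20
H = 841/10 m

841/10 m


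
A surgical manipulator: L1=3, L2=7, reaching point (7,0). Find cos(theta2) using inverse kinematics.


Given: L1 = 3, L2 = 7, target (x, y) = (7, 0)
Using cos(theta2) = (x^2 + y^2 - L1^2 - L2^2) / (2*L1*L2)
x^2 + y^2 = 7^2 + 0 = 49
L1^2 + L2^2 = 9 + 49 = 58
Numerator = 49 - 58 = -9
Denominator = 2*3*7 = 42
cos(theta2) = -9/42 = -3/14

-3/14


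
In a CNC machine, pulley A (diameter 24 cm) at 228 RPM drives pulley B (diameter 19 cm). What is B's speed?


Given: D1 = 24 cm, w1 = 228 RPM, D2 = 19 cm
Using D1*w1 = D2*w2
w2 = D1*w1 / D2
w2 = 24*228 / 19
w2 = 5472 / 19
w2 = 288 RPM

288 RPM


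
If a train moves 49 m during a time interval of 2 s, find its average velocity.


Given: distance d = 49 m, time t = 2 s
Using v = d / t
v = 49 / 2
v = 49/2 m/s

49/2 m/s


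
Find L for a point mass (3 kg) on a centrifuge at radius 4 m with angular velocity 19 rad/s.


Given: m = 3 kg, r = 4 m, omega = 19 rad/s
For a point mass: I = m*r^2
I = 3*4^2 = 3*16 = 48
L = I*omega = 48*19
L = 912 kg*m^2/s

912 kg*m^2/s


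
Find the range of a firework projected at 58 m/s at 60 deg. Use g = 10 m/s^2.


Given: v0 = 58 m/s, theta = 60 deg, g = 10 m/s^2
sin(2*60) = sin(120) = sqrt(3)/2
Using R = v0^2 * sin(2*theta) / g
R = 58^2 * (sqrt(3)/2) / 10
R = 3364 * sqrt(3) / 20
R = 841/5*sqrt(3) m

841/5*sqrt(3) m


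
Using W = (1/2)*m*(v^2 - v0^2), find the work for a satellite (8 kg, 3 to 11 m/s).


Given: m = 8 kg, v0 = 3 m/s, v = 11 m/s
Using W = (1/2)*m*(v^2 - v0^2)
v^2 = 11^2 = 121
v0^2 = 3^2 = 9
v^2 - v0^2 = 121 - 9 = 112
W = (1/2)*8*112 = 448 J

448 J


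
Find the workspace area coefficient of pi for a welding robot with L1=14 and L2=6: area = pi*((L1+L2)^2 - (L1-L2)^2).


Given: L1 = 14, L2 = 6
(L1+L2)^2 = (20)^2 = 400
(L1-L2)^2 = (8)^2 = 64
Difference = 400 - 64 = 336
This equals 4*L1*L2 = 4*14*6 = 336
Workspace area = 336*pi

336


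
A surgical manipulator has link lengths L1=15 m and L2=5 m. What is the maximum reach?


Given: L1 = 15 m, L2 = 5 m
For a 2-link planar arm, max reach = L1 + L2 (fully extended)
Max reach = 15 + 5
Max reach = 20 m

20 m


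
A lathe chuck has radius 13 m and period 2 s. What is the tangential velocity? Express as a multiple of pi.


Given: radius r = 13 m, period T = 2 s
Using v = 2*pi*r / T
v = 2*pi*13 / 2
v = 26*pi / 2
v = 13*pi m/s

13*pi m/s


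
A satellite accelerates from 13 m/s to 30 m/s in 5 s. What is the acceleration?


Given: initial velocity v0 = 13 m/s, final velocity v = 30 m/s, time t = 5 s
Using a = (v - v0) / t
a = (30 - 13) / 5
a = 17 / 5
a = 17/5 m/s^2

17/5 m/s^2


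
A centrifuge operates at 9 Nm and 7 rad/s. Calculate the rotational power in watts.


Given: tau = 9 Nm, omega = 7 rad/s
Using P = tau * omega
P = 9 * 7
P = 63 W

63 W


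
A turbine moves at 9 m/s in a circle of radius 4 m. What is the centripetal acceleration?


Given: v = 9 m/s, r = 4 m
Using a_c = v^2 / r
a_c = 9^2 / 4
a_c = 81 / 4
a_c = 81/4 m/s^2

81/4 m/s^2


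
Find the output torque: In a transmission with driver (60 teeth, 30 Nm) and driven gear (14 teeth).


Given: N1 = 60, N2 = 14, T1 = 30 Nm
Using T2/T1 = N2/N1
T2 = T1 * N2 / N1
T2 = 30 * 14 / 60
T2 = 420 / 60
T2 = 7 Nm

7 Nm


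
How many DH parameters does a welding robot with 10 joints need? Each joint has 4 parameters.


Given: 10 joints, 4 DH parameters per joint (d, theta, a, alpha)
Total DH parameters = number_of_joints * 4
Total = 10 * 4
Total = 40

40


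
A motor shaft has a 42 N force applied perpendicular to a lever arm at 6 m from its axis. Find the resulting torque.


Given: F = 42 N, r = 6 m, angle = 90 deg (perpendicular)
Using tau = F * r * sin(90)
sin(90) = 1
tau = 42 * 6 * 1
tau = 252 Nm

252 Nm


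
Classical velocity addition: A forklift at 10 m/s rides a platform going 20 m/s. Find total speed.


Given: object velocity = 10 m/s, platform velocity = 20 m/s (same direction)
Using classical velocity addition: v_total = v_object + v_platform
v_total = 10 + 20
v_total = 30 m/s

30 m/s


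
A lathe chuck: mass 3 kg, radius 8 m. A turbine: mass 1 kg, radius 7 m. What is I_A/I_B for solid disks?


Given: M1=3 kg, R1=8 m, M2=1 kg, R2=7 m
For a disk: I = (1/2)*M*R^2, so I_A/I_B = (M1*R1^2)/(M2*R2^2)
M1*R1^2 = 3*64 = 192
M2*R2^2 = 1*49 = 49
I_A/I_B = 192/49 = 192/49

192/49


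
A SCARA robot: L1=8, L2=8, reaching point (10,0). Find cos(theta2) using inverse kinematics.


Given: L1 = 8, L2 = 8, target (x, y) = (10, 0)
Using cos(theta2) = (x^2 + y^2 - L1^2 - L2^2) / (2*L1*L2)
x^2 + y^2 = 10^2 + 0 = 100
L1^2 + L2^2 = 64 + 64 = 128
Numerator = 100 - 128 = -28
Denominator = 2*8*8 = 128
cos(theta2) = -28/128 = -7/32

-7/32


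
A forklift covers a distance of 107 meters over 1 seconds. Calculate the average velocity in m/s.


Given: distance d = 107 m, time t = 1 s
Using v = d / t
v = 107 / 1
v = 107 m/s

107 m/s


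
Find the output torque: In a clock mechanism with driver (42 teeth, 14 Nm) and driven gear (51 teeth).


Given: N1 = 42, N2 = 51, T1 = 14 Nm
Using T2/T1 = N2/N1
T2 = T1 * N2 / N1
T2 = 14 * 51 / 42
T2 = 714 / 42
T2 = 17 Nm

17 Nm


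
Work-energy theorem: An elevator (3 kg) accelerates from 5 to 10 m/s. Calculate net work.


Given: m = 3 kg, v0 = 5 m/s, v = 10 m/s
Using W = (1/2)*m*(v^2 - v0^2)
v^2 = 10^2 = 100
v0^2 = 5^2 = 25
v^2 - v0^2 = 100 - 25 = 75
W = (1/2)*3*75 = 225/2 J

225/2 J


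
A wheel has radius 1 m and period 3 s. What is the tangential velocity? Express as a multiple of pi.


Given: radius r = 1 m, period T = 3 s
Using v = 2*pi*r / T
v = 2*pi*1 / 3
v = 2*pi / 3
v = 2/3*pi m/s

2/3*pi m/s


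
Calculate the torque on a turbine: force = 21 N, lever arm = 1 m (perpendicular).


Given: F = 21 N, r = 1 m, angle = 90 deg (perpendicular)
Using tau = F * r * sin(90)
sin(90) = 1
tau = 21 * 1 * 1
tau = 21 Nm

21 Nm


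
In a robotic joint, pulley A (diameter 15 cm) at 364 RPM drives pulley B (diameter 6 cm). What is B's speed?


Given: D1 = 15 cm, w1 = 364 RPM, D2 = 6 cm
Using D1*w1 = D2*w2
w2 = D1*w1 / D2
w2 = 15*364 / 6
w2 = 5460 / 6
w2 = 910 RPM

910 RPM


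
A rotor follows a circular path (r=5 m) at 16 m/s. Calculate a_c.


Given: v = 16 m/s, r = 5 m
Using a_c = v^2 / r
a_c = 16^2 / 5
a_c = 256 / 5
a_c = 256/5 m/s^2

256/5 m/s^2


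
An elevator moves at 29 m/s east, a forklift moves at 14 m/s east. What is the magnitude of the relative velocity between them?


Given: v_A = 29 m/s east, v_B = 14 m/s east
Both move in the same direction; relative speed = |v_A - v_B|
|29 - 14| = |15|
= 15 m/s

15 m/s


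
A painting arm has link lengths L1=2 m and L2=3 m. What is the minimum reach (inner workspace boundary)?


Given: L1 = 2 m, L2 = 3 m
For a 2-link planar arm, min reach = |L1 - L2| (second link folded back)
Min reach = |2 - 3|
Min reach = 1 m

1 m


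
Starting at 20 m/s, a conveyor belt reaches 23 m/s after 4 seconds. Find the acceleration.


Given: initial velocity v0 = 20 m/s, final velocity v = 23 m/s, time t = 4 s
Using a = (v - v0) / t
a = (23 - 20) / 4
a = 3 / 4
a = 3/4 m/s^2

3/4 m/s^2


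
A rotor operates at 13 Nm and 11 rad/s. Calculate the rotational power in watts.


Given: tau = 13 Nm, omega = 11 rad/s
Using P = tau * omega
P = 13 * 11
P = 143 W

143 W


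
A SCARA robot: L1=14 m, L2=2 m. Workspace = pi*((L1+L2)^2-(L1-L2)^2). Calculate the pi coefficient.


Given: L1 = 14, L2 = 2
(L1+L2)^2 = (16)^2 = 256
(L1-L2)^2 = (12)^2 = 144
Difference = 256 - 144 = 112
This equals 4*L1*L2 = 4*14*2 = 112
Workspace area = 112*pi

112


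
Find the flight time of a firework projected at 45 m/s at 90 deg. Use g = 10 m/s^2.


Given: v0 = 45 m/s, theta = 90 deg, g = 10 m/s^2
sin(90) = 1
Using T = 2*v0*sin(theta) / g
T = 2*45*1 / 10
T = 90 / 10
T = 9 s

9 s


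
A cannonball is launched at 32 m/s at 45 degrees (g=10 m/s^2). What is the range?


Given: v0 = 32 m/s, theta = 45 deg, g = 10 m/s^2
sin(2*45) = sin(90) = 1
Using R = v0^2 * sin(2*theta) / g
R = 32^2 * 1 / 10
R = 1024 / 10
R = 512/5 m

512/5 m


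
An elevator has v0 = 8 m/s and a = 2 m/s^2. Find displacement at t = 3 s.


Given: v0 = 8 m/s, a = 2 m/s^2, t = 3 s
Using s = v0*t + (1/2)*a*t^2
s = 8*3 + (1/2)*2*3^2
s = 24 + (1/2)*18
s = 24 + 9
s = 33

33 m


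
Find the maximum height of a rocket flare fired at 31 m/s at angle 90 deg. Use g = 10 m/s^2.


Given: v0 = 31 m/s, theta = 90 deg, g = 10 m/s^2
sin^2(90) = 1
Using H = v0^2 * sin^2(theta) / (2*g)
H = 31^2 * 1 / (2*10)
H = 961 * 1 / 20
H = 961 / 20
H = 961/20 m

961/20 m


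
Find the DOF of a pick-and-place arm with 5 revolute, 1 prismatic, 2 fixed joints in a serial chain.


Given: serial robot with 5 revolute, 1 prismatic, 2 fixed joints
DOF contribution per joint type: revolute=1, prismatic=1, spherical=3, fixed=0
DOF = 5*1 + 1*1 + 2*0
DOF = 6

6


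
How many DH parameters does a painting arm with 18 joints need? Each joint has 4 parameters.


Given: 18 joints, 4 DH parameters per joint (d, theta, a, alpha)
Total DH parameters = number_of_joints * 4
Total = 18 * 4
Total = 72

72


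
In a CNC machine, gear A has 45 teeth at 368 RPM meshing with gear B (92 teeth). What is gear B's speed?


Given: N1 = 45 teeth, w1 = 368 RPM, N2 = 92 teeth
Using N1*w1 = N2*w2
w2 = N1*w1 / N2
w2 = 45*368 / 92
w2 = 16560 / 92
w2 = 180 RPM

180 RPM


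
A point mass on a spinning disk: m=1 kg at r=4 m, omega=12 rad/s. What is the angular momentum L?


Given: m = 1 kg, r = 4 m, omega = 12 rad/s
For a point mass: I = m*r^2
I = 1*4^2 = 1*16 = 16
L = I*omega = 16*12
L = 192 kg*m^2/s

192 kg*m^2/s


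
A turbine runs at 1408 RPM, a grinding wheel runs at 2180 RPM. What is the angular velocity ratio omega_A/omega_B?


Given: RPM_A = 1408, RPM_B = 2180
omega = 2*pi*RPM/60, so omega_A/omega_B = RPM_A / RPM_B
omega_A/omega_B = 1408 / 2180
omega_A/omega_B = 352/545

352/545


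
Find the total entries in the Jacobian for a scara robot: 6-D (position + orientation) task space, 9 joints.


Given: task space dimension = 6, joints = 9
Jacobian is a 6 x 9 matrix
Total entries = rows * columns
Total = 6 * 9
Total = 54

54


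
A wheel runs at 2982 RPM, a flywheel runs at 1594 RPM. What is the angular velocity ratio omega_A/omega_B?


Given: RPM_A = 2982, RPM_B = 1594
omega = 2*pi*RPM/60, so omega_A/omega_B = RPM_A / RPM_B
omega_A/omega_B = 2982 / 1594
omega_A/omega_B = 1491/797

1491/797


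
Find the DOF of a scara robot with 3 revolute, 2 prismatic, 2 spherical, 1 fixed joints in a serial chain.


Given: serial robot with 3 revolute, 2 prismatic, 2 spherical, 1 fixed joints
DOF contribution per joint type: revolute=1, prismatic=1, spherical=3, fixed=0
DOF = 3*1 + 2*1 + 2*3 + 1*0
DOF = 11

11


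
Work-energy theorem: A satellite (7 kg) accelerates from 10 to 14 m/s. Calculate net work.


Given: m = 7 kg, v0 = 10 m/s, v = 14 m/s
Using W = (1/2)*m*(v^2 - v0^2)
v^2 = 14^2 = 196
v0^2 = 10^2 = 100
v^2 - v0^2 = 196 - 100 = 96
W = (1/2)*7*96 = 336 J

336 J


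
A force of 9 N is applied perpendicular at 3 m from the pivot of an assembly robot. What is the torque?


Given: F = 9 N, r = 3 m, angle = 90 deg (perpendicular)
Using tau = F * r * sin(90)
sin(90) = 1
tau = 9 * 3 * 1
tau = 27 Nm

27 Nm


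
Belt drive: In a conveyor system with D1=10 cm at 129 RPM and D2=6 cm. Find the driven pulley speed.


Given: D1 = 10 cm, w1 = 129 RPM, D2 = 6 cm
Using D1*w1 = D2*w2
w2 = D1*w1 / D2
w2 = 10*129 / 6
w2 = 1290 / 6
w2 = 215 RPM

215 RPM


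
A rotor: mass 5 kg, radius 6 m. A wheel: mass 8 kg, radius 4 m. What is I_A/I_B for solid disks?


Given: M1=5 kg, R1=6 m, M2=8 kg, R2=4 m
For a disk: I = (1/2)*M*R^2, so I_A/I_B = (M1*R1^2)/(M2*R2^2)
M1*R1^2 = 5*36 = 180
M2*R2^2 = 8*16 = 128
I_A/I_B = 180/128 = 45/32

45/32


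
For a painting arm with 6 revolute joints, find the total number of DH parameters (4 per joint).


Given: 6 joints, 4 DH parameters per joint (d, theta, a, alpha)
Total DH parameters = number_of_joints * 4
Total = 6 * 4
Total = 24

24


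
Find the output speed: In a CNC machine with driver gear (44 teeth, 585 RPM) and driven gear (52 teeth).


Given: N1 = 44 teeth, w1 = 585 RPM, N2 = 52 teeth
Using N1*w1 = N2*w2
w2 = N1*w1 / N2
w2 = 44*585 / 52
w2 = 25740 / 52
w2 = 495 RPM

495 RPM


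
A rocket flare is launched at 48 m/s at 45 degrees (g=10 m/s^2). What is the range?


Given: v0 = 48 m/s, theta = 45 deg, g = 10 m/s^2
sin(2*45) = sin(90) = 1
Using R = v0^2 * sin(2*theta) / g
R = 48^2 * 1 / 10
R = 2304 / 10
R = 1152/5 m

1152/5 m


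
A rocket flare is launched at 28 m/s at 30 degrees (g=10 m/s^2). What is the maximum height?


Given: v0 = 28 m/s, theta = 30 deg, g = 10 m/s^2
sin^2(30) = 1/4
Using H = v0^2 * sin^2(theta) / (2*g)
H = 28^2 * 1/4 / (2*10)
H = 784 * 1/4 / 20
H = 196 / 20
H = 49/5 m

49/5 m


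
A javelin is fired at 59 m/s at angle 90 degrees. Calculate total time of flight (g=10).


Given: v0 = 59 m/s, theta = 90 deg, g = 10 m/s^2
sin(90) = 1
Using T = 2*v0*sin(theta) / g
T = 2*59*1 / 10
T = 118 / 10
T = 59/5 s

59/5 s


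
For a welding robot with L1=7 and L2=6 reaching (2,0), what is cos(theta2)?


Given: L1 = 7, L2 = 6, target (x, y) = (2, 0)
Using cos(theta2) = (x^2 + y^2 - L1^2 - L2^2) / (2*L1*L2)
x^2 + y^2 = 2^2 + 0 = 4
L1^2 + L2^2 = 49 + 36 = 85
Numerator = 4 - 85 = -81
Denominator = 2*7*6 = 84
cos(theta2) = -81/84 = -27/28

-27/28


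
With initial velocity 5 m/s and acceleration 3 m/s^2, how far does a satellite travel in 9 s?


Given: v0 = 5 m/s, a = 3 m/s^2, t = 9 s
Using s = v0*t + (1/2)*a*t^2
s = 5*9 + (1/2)*3*9^2
s = 45 + (1/2)*243
s = 45 + 243/2
s = 333/2

333/2 m


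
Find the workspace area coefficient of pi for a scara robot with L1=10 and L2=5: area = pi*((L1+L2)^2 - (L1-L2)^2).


Given: L1 = 10, L2 = 5
(L1+L2)^2 = (15)^2 = 225
(L1-L2)^2 = (5)^2 = 25
Difference = 225 - 25 = 200
This equals 4*L1*L2 = 4*10*5 = 200
Workspace area = 200*pi

200


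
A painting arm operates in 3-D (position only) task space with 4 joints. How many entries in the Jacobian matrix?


Given: task space dimension = 3, joints = 4
Jacobian is a 3 x 4 matrix
Total entries = rows * columns
Total = 3 * 4
Total = 12

12


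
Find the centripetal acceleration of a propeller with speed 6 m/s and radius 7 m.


Given: v = 6 m/s, r = 7 m
Using a_c = v^2 / r
a_c = 6^2 / 7
a_c = 36 / 7
a_c = 36/7 m/s^2

36/7 m/s^2


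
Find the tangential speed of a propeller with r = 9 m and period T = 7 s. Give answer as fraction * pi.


Given: radius r = 9 m, period T = 7 s
Using v = 2*pi*r / T
v = 2*pi*9 / 7
v = 18*pi / 7
v = 18/7*pi m/s

18/7*pi m/s


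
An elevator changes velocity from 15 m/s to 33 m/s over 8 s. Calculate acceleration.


Given: initial velocity v0 = 15 m/s, final velocity v = 33 m/s, time t = 8 s
Using a = (v - v0) / t
a = (33 - 15) / 8
a = 18 / 8
a = 9/4 m/s^2

9/4 m/s^2


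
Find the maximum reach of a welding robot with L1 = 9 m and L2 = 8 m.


Given: L1 = 9 m, L2 = 8 m
For a 2-link planar arm, max reach = L1 + L2 (fully extended)
Max reach = 9 + 8
Max reach = 17 m

17 m


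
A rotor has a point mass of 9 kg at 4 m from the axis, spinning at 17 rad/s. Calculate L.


Given: m = 9 kg, r = 4 m, omega = 17 rad/s
For a point mass: I = m*r^2
I = 9*4^2 = 9*16 = 144
L = I*omega = 144*17
L = 2448 kg*m^2/s

2448 kg*m^2/s


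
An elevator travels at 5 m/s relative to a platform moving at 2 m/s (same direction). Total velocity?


Given: object velocity = 5 m/s, platform velocity = 2 m/s (same direction)
Using classical velocity addition: v_total = v_object + v_platform
v_total = 5 + 2
v_total = 7 m/s

7 m/s


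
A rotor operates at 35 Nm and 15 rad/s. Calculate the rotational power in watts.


Given: tau = 35 Nm, omega = 15 rad/s
Using P = tau * omega
P = 35 * 15
P = 525 W

525 W


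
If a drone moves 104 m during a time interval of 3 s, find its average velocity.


Given: distance d = 104 m, time t = 3 s
Using v = d / t
v = 104 / 3
v = 104/3 m/s

104/3 m/s


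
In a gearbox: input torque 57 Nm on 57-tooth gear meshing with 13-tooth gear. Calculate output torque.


Given: N1 = 57, N2 = 13, T1 = 57 Nm
Using T2/T1 = N2/N1
T2 = T1 * N2 / N1
T2 = 57 * 13 / 57
T2 = 741 / 57
T2 = 13 Nm

13 Nm


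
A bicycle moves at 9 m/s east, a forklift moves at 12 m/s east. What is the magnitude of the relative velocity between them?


Given: v_A = 9 m/s east, v_B = 12 m/s east
Both move in the same direction; relative speed = |v_A - v_B|
|9 - 12| = |-3|
= 3 m/s

3 m/s


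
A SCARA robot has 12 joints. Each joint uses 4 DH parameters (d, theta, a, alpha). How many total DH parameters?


Given: 12 joints, 4 DH parameters per joint (d, theta, a, alpha)
Total DH parameters = number_of_joints * 4
Total = 12 * 4
Total = 48

48


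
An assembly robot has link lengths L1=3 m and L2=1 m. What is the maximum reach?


Given: L1 = 3 m, L2 = 1 m
For a 2-link planar arm, max reach = L1 + L2 (fully extended)
Max reach = 3 + 1
Max reach = 4 m

4 m


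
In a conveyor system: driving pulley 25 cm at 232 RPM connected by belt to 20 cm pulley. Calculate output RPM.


Given: D1 = 25 cm, w1 = 232 RPM, D2 = 20 cm
Using D1*w1 = D2*w2
w2 = D1*w1 / D2
w2 = 25*232 / 20
w2 = 5800 / 20
w2 = 290 RPM

290 RPM


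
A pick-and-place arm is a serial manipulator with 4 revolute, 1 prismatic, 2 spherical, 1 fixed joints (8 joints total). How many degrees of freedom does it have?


Given: serial robot with 4 revolute, 1 prismatic, 2 spherical, 1 fixed joints
DOF contribution per joint type: revolute=1, prismatic=1, spherical=3, fixed=0
DOF = 4*1 + 1*1 + 2*3 + 1*0
DOF = 11

11


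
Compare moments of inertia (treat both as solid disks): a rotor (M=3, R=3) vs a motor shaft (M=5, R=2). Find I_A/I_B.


Given: M1=3 kg, R1=3 m, M2=5 kg, R2=2 m
For a disk: I = (1/2)*M*R^2, so I_A/I_B = (M1*R1^2)/(M2*R2^2)
M1*R1^2 = 3*9 = 27
M2*R2^2 = 5*4 = 20
I_A/I_B = 27/20 = 27/20

27/20


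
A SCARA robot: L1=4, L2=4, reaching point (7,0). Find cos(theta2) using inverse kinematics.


Given: L1 = 4, L2 = 4, target (x, y) = (7, 0)
Using cos(theta2) = (x^2 + y^2 - L1^2 - L2^2) / (2*L1*L2)
x^2 + y^2 = 7^2 + 0 = 49
L1^2 + L2^2 = 16 + 16 = 32
Numerator = 49 - 32 = 17
Denominator = 2*4*4 = 32
cos(theta2) = 17/32 = 17/32

17/32


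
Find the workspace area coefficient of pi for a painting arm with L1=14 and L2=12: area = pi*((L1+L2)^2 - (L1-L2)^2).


Given: L1 = 14, L2 = 12
(L1+L2)^2 = (26)^2 = 676
(L1-L2)^2 = (2)^2 = 4
Difference = 676 - 4 = 672
This equals 4*L1*L2 = 4*14*12 = 672
Workspace area = 672*pi

672


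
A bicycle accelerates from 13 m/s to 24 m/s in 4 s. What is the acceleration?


Given: initial velocity v0 = 13 m/s, final velocity v = 24 m/s, time t = 4 s
Using a = (v - v0) / t
a = (24 - 13) / 4
a = 11 / 4
a = 11/4 m/s^2

11/4 m/s^2


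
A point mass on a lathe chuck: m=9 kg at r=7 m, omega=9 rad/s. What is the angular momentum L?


Given: m = 9 kg, r = 7 m, omega = 9 rad/s
For a point mass: I = m*r^2
I = 9*7^2 = 9*49 = 441
L = I*omega = 441*9
L = 3969 kg*m^2/s

3969 kg*m^2/s


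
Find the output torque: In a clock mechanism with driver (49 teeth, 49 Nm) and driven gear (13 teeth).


Given: N1 = 49, N2 = 13, T1 = 49 Nm
Using T2/T1 = N2/N1
T2 = T1 * N2 / N1
T2 = 49 * 13 / 49
T2 = 637 / 49
T2 = 13 Nm

13 Nm


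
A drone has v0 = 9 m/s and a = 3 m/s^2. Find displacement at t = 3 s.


Given: v0 = 9 m/s, a = 3 m/s^2, t = 3 s
Using s = v0*t + (1/2)*a*t^2
s = 9*3 + (1/2)*3*3^2
s = 27 + (1/2)*27
s = 27 + 27/2
s = 81/2

81/2 m


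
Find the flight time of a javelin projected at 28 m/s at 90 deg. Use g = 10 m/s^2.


Given: v0 = 28 m/s, theta = 90 deg, g = 10 m/s^2
sin(90) = 1
Using T = 2*v0*sin(theta) / g
T = 2*28*1 / 10
T = 56 / 10
T = 28/5 s

28/5 s


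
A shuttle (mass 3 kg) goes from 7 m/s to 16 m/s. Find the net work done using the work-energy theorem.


Given: m = 3 kg, v0 = 7 m/s, v = 16 m/s
Using W = (1/2)*m*(v^2 - v0^2)
v^2 = 16^2 = 256
v0^2 = 7^2 = 49
v^2 - v0^2 = 256 - 49 = 207
W = (1/2)*3*207 = 621/2 J

621/2 J


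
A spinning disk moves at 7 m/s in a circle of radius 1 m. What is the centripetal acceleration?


Given: v = 7 m/s, r = 1 m
Using a_c = v^2 / r
a_c = 7^2 / 1
a_c = 49 / 1
a_c = 49 m/s^2

49 m/s^2


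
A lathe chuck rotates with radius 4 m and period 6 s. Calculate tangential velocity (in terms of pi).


Given: radius r = 4 m, period T = 6 s
Using v = 2*pi*r / T
v = 2*pi*4 / 6
v = 8*pi / 6
v = 4/3*pi m/s

4/3*pi m/s


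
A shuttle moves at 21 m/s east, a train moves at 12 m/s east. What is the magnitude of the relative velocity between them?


Given: v_A = 21 m/s east, v_B = 12 m/s east
Both move in the same direction; relative speed = |v_A - v_B|
|21 - 12| = |9|
= 9 m/s

9 m/s


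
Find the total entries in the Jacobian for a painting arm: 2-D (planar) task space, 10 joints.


Given: task space dimension = 2, joints = 10
Jacobian is a 2 x 10 matrix
Total entries = rows * columns
Total = 2 * 10
Total = 20

20


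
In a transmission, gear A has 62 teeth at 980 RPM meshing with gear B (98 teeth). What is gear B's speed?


Given: N1 = 62 teeth, w1 = 980 RPM, N2 = 98 teeth
Using N1*w1 = N2*w2
w2 = N1*w1 / N2
w2 = 62*980 / 98
w2 = 60760 / 98
w2 = 620 RPM

620 RPM


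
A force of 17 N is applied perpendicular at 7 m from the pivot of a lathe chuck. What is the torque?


Given: F = 17 N, r = 7 m, angle = 90 deg (perpendicular)
Using tau = F * r * sin(90)
sin(90) = 1
tau = 17 * 7 * 1
tau = 119 Nm

119 Nm


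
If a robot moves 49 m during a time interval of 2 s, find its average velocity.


Given: distance d = 49 m, time t = 2 s
Using v = d / t
v = 49 / 2
v = 49/2 m/s

49/2 m/s
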